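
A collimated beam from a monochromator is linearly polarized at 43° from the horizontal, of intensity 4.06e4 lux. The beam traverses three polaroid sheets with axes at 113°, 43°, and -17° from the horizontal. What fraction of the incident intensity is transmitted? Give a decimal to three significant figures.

I/I₀ ≈ 0.00342

I₁ = 4.06e4 lux · cos²(70°) = 4749 lux.
I₂ = I₁ · cos²(70°) = 4749 · 0.117 = 555.6 lux.
I₃ = I₂ · cos²(60°) = 555.6 · 0.25 = 138.9 lux.
Transmitted fraction = 0.003421.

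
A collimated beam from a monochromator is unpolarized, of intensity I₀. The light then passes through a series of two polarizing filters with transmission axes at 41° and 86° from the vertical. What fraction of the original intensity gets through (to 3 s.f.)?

Unpolarized light through the first polarizer → I₁ = ½ I₀, now polarized at 41°.
I₂ = I₁ cos²(86° − 41°) = 0.5 I₀ · cos²(45°) = 0.25 I₀.
Transmitted fraction = 0.25.

≈ 0.250 I₀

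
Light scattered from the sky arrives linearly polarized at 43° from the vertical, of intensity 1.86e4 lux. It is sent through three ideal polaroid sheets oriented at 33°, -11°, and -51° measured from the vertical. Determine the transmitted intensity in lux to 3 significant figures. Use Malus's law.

By Malus's law, I₁ = 1.86e4 lux · cos²(10°) = 1.804e+04 lux.
I₂ = I₁ · cos²(44°) = 1.804e+04 · 0.5174 = 9334 lux.
I₃ = I₂ · cos²(40°) = 9334 · 0.5868 = 5478 lux.

I ≈ 5480 lux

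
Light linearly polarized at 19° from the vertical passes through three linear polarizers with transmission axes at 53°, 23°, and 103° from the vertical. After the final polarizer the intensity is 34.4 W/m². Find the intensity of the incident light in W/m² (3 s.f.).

I₀ ≈ 2210 W/m²

I₁ = I₀ cos²(53° − 19°) = I₀ cos²(34°) = 0.6873 I₀.
I₂ = I₁ cos²(23° − 53°) = 0.6873 I₀ · cos²(30°) = 0.5155 I₀.
I₃ = I₂ cos²(103° − 23°) = 0.5155 I₀ · cos²(80°) = 0.01554 I₀.
So 34.4 W/m² = 0.01554 I₀, giving I₀ = 34.4/0.01554 = 2213 W/m².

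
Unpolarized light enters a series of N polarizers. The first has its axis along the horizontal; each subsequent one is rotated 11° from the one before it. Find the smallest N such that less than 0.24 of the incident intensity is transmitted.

First polarizer halves the unpolarized light: factor 1/2.
Each further stage multiplies by cos²(11°) = 0.9636.
After N polarizers: T = 0.5·0.9636^(N−1). Require T < 0.24 ⇒ N−1 > ln(0.24/0.5)/ln(0.9636) = 19.79, so N−1 ≥ 20 and N = 21.
Check: N=21 gives T = 0.2381 < 0.24; N=20 gives T = 0.2471.

N = 21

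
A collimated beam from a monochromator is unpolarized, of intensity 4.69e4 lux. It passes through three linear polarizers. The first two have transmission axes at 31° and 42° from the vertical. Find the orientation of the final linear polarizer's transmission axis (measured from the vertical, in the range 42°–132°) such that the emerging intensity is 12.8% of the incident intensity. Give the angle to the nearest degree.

θ ≈ 101°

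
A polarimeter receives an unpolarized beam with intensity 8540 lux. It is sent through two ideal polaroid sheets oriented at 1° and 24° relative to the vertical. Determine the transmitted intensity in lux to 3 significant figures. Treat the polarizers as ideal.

I ≈ 3620 lux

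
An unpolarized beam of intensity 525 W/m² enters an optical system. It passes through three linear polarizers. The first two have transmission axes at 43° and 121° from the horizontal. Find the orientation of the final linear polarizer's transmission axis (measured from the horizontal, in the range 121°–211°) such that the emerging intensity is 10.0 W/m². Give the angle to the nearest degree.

θ ≈ 141°

Unpolarized light through the first polarizer → I₁ = ½ I₀, now polarized at 43°.
I₂ = I₁ cos²(121° − 43°) = 0.5 I₀ · cos²(78°) = 0.02161 I₀.
Target fraction: 10.0 / 525 W/m² = 0.01905 of I₀.
Need I₃/I₀ = 0.01905, so cos²(θ − 121°) = 0.01905 / 0.02161 = 0.8813.
θ − 121° = arccos(√0.8813) = 20.2°, giving θ ≈ 121 + 20.2 = 141.2°.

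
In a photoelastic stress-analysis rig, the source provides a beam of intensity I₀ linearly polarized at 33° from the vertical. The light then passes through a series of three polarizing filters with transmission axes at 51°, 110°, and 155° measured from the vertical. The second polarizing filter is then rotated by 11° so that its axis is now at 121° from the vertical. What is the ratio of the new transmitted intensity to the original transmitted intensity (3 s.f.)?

Before rotation:
I₁ = I₀ cos²(51° − 33°) = I₀ cos²(18°) = 0.9045 I₀.
I₂ = I₁ cos²(110° − 51°) = 0.9045 I₀ · cos²(59°) = 0.2399 I₀.
I₃ = I₂ cos²(155° − 110°) = 0.2399 I₀ · cos²(45°) = 0.12 I₀.
After rotation:
I₁ = I₀ cos²(51° − 33°) = I₀ cos²(18°) = 0.9045 I₀.
I₂ = I₁ cos²(121° − 51°) = 0.9045 I₀ · cos²(70°) = 0.1058 I₀.
I₃ = I₂ cos²(155° − 121°) = 0.1058 I₀ · cos²(34°) = 0.07272 I₀.
Ratio = 0.07272 / 0.12 = 0.6062.

I_new/I_old ≈ 0.606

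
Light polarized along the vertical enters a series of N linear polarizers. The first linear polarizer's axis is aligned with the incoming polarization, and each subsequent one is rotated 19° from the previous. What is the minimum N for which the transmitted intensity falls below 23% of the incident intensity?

First polarizer is aligned with the polarization: full transmission.
Each further stage multiplies by cos²(19°) = 0.894.
After N polarizers: T = 0.894^(N−1). Require T < 0.23 ⇒ N−1 > ln(0.23)/ln(0.894) = 13.12, so N−1 ≥ 14 and N = 15.
Check: N=15 gives T = 0.2083 < 0.23; N=14 gives T = 0.233.

N = 15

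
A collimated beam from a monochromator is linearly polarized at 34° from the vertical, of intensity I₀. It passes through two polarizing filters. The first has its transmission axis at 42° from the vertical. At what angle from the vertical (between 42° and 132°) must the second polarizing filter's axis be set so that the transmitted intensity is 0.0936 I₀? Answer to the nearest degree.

By Malus's law, I₁ = I₀ cos²(42° − 34°) = I₀ cos²(8°) = 0.9806 I₀.
Need I₂/I₀ = 0.0936, so cos²(θ − 42°) = 0.0936 / 0.9806 = 0.09545.
θ − 42° = arccos(√0.09545) = 72.0°, giving θ ≈ 42 + 72.0 = 114.0°.

θ ≈ 114°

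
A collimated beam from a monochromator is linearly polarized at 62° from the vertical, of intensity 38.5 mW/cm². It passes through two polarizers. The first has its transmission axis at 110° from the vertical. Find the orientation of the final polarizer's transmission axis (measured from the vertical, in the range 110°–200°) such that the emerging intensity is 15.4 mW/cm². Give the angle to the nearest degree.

θ ≈ 129°

I₁ = I₀ cos²(110° − 62°) = I₀ cos²(48°) = 0.4477 I₀.
Target fraction: 15.4 / 38.5 mW/cm² = 0.4 of I₀.
Need I₂/I₀ = 0.4, so cos²(θ − 110°) = 0.4 / 0.4477 = 0.8934.
θ − 110° = arccos(√0.8934) = 19.1°, giving θ ≈ 110 + 19.1 = 129.1°.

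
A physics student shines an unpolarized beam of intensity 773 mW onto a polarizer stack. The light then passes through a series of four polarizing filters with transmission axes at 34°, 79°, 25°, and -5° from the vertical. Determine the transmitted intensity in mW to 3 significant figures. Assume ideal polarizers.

Unpolarized light through the first polarizer → I₁ = 773 mW/2 = 386.5 mW, polarized at 34°.
I₂ = I₁ · cos²(45°) = 386.5 · 0.5 = 193.3 mW.
I₃ = I₂ · cos²(54°) = 193.3 · 0.3455 = 66.77 mW.
I₄ = I₃ · cos²(30°) = 66.77 · 0.75 = 50.07 mW.

I ≈ 50.1 mW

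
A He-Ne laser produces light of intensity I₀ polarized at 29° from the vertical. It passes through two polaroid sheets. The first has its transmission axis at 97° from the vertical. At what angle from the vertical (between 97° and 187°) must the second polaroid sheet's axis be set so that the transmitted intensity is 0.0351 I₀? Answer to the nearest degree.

θ ≈ 157°

I₁ = I₀ cos²(97° − 29°) = I₀ cos²(68°) = 0.1403 I₀.
Need I₂/I₀ = 0.0351, so cos²(θ − 97°) = 0.0351 / 0.1403 = 0.2501.
θ − 97° = arccos(√0.2501) = 60.0°, giving θ ≈ 97 + 60.0 = 157.0°.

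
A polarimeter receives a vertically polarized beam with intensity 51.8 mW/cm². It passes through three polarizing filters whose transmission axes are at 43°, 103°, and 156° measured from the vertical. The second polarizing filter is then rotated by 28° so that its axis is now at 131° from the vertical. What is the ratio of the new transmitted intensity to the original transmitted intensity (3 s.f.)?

Before rotation:
I₁ = I₀ cos²(43° − 0°) = I₀ cos²(43°) = 0.5349 I₀.
I₂ = I₁ cos²(103° − 43°) = 0.5349 I₀ · cos²(60°) = 0.1337 I₀.
I₃ = I₂ cos²(156° − 103°) = 0.1337 I₀ · cos²(53°) = 0.04843 I₀.
After rotation:
I₁ = I₀ cos²(43° − 0°) = I₀ cos²(43°) = 0.5349 I₀.
I₂ = I₁ cos²(131° − 43°) = 0.5349 I₀ · cos²(88°) = 0.0006515 I₀.
I₃ = I₂ cos²(156° − 131°) = 0.0006515 I₀ · cos²(25°) = 0.0005351 I₀.
Ratio = 0.0005351 / 0.04843 = 0.01105.

I_new/I_old ≈ 0.0110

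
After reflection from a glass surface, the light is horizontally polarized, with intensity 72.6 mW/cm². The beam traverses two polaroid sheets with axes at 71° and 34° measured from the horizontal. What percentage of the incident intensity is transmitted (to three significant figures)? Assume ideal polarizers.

≈ 6.76%

I₁ = 72.6 mW/cm² · cos²(71°) = 7.695 mW/cm².
I₂ = I₁ · cos²(37°) = 7.695 · 0.6378 = 4.908 mW/cm².
That is 6.761% of the incident intensity.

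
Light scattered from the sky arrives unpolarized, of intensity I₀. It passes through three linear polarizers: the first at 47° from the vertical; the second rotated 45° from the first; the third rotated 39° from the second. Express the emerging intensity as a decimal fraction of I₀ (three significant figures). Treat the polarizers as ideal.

Unpolarized light through the first polarizer → I₁ = ½ I₀, now polarized at 47°.
I₂ = I₁ cos²(45°) = 0.5 · 0.5 I₀ = 0.25 I₀.
I₃ = I₂ cos²(39°) = 0.25 · 0.604 I₀ = 0.151 I₀.
Transmitted fraction = 0.151.

≈ 0.151 I₀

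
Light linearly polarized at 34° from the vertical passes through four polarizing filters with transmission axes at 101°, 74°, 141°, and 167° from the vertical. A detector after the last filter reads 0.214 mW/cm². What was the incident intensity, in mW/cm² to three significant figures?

I₀ ≈ 14.3 mW/cm²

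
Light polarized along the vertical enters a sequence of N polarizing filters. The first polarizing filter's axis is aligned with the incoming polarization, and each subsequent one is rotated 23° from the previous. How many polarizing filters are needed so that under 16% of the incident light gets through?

First polarizer is aligned with the polarization: full transmission.
Each further stage multiplies by cos²(23°) = 0.8473.
After N polarizers: T = 0.8473^(N−1). Require T < 0.16 ⇒ N−1 > ln(0.16)/ln(0.8473) = 11.06, so N−1 ≥ 12 and N = 13.
Check: N=13 gives T = 0.137 < 0.16; N=12 gives T = 0.1616.

N = 13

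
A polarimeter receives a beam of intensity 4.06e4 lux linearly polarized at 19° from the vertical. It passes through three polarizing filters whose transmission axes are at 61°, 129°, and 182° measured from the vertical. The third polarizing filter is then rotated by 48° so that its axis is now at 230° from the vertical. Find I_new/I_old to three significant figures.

I_new/I_old ≈ 0.101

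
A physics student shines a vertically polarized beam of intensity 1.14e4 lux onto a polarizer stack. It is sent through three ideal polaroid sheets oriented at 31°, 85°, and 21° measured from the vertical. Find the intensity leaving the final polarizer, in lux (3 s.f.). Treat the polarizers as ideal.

I ≈ 556 lux

I₁ = 1.14e4 lux · cos²(31°) = 8376 lux.
I₂ = I₁ · cos²(54°) = 8376 · 0.3455 = 2894 lux.
I₃ = I₂ · cos²(64°) = 2894 · 0.1922 = 556.1 lux.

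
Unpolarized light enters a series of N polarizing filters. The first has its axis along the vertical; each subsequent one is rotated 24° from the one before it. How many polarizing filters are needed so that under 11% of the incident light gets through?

N = 10

First polarizer halves the unpolarized light: factor 1/2.
Each further stage multiplies by cos²(24°) = 0.8346.
After N polarizers: T = 0.5·0.8346^(N−1). Require T < 0.11 ⇒ N−1 > ln(0.11/0.5)/ln(0.8346) = 8.37, so N−1 ≥ 9 and N = 10.
Check: N=10 gives T = 0.0982 < 0.11; N=9 gives T = 0.1177.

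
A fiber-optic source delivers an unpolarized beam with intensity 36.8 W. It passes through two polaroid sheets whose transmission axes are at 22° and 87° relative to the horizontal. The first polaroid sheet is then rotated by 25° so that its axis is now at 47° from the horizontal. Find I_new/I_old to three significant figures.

I_new/I_old ≈ 3.29

Before rotation:
Unpolarized light through the first polarizer → I₁ = ½ I₀, now polarized at 22°.
I₂ = I₁ cos²(87° − 22°) = 0.5 I₀ · cos²(65°) = 0.0893 I₀.
After rotation:
Unpolarized light through the first polarizer → I₁ = ½ I₀, now polarized at 47°.
I₂ = I₁ cos²(87° − 47°) = 0.5 I₀ · cos²(40°) = 0.2934 I₀.
Ratio = 0.2934 / 0.0893 = 3.286.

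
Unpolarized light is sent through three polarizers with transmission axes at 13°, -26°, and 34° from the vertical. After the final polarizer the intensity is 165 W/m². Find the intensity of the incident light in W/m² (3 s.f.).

Unpolarized light through the first polarizer → I₁ = ½ I₀, now polarized at 13°.
I₂ = I₁ cos²(-26° − 13°) = 0.5 I₀ · cos²(39°) = 0.302 I₀.
I₃ = I₂ cos²(34° + 26°) = 0.302 I₀ · cos²(60°) = 0.07549 I₀.
So 165 W/m² = 0.07549 I₀, giving I₀ = 165/0.07549 = 2186 W/m².

I₀ ≈ 2190 W/m²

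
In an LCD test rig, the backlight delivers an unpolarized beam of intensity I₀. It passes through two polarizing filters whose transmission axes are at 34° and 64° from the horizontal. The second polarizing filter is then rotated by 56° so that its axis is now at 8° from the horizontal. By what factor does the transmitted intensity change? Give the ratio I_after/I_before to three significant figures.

I_new/I_old ≈ 1.08

Before rotation:
Unpolarized light through the first polarizer → I₁ = ½ I₀, now polarized at 34°.
I₂ = I₁ cos²(64° − 34°) = 0.5 I₀ · cos²(30°) = 0.375 I₀.
After rotation:
Unpolarized light through the first polarizer → I₁ = ½ I₀, now polarized at 34°.
I₂ = I₁ cos²(8° − 34°) = 0.5 I₀ · cos²(26°) = 0.4039 I₀.
Ratio = 0.4039 / 0.375 = 1.077.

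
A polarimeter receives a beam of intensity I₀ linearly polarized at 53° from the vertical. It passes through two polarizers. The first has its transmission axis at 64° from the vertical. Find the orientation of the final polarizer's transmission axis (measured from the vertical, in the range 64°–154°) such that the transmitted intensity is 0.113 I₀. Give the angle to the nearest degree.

θ ≈ 134°

I₁ = I₀ cos²(64° − 53°) = I₀ cos²(11°) = 0.9636 I₀.
Need I₂/I₀ = 0.113, so cos²(θ − 64°) = 0.113 / 0.9636 = 0.1173.
θ − 64° = arccos(√0.1173) = 70.0°, giving θ ≈ 64 + 70.0 = 134.0°.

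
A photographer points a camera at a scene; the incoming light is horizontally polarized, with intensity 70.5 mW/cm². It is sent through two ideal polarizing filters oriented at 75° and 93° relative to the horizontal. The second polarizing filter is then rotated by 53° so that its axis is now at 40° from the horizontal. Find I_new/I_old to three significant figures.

I_new/I_old ≈ 0.742

Before rotation:
By Malus's law, I₁ = I₀ cos²(75° − 0°) = I₀ cos²(75°) = 0.06699 I₀.
I₂ = I₁ cos²(93° − 75°) = 0.06699 I₀ · cos²(18°) = 0.06059 I₀.
After rotation:
I₁ = I₀ cos²(75° − 0°) = I₀ cos²(75°) = 0.06699 I₀.
I₂ = I₁ cos²(40° − 75°) = 0.06699 I₀ · cos²(35°) = 0.04495 I₀.
Ratio = 0.04495 / 0.06059 = 0.7419.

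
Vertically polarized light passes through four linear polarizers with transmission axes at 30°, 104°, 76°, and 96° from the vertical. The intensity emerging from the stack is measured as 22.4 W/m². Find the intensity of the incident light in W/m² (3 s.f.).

I₁ = I₀ cos²(30° − 0°) = I₀ cos²(30°) = 0.75 I₀.
I₂ = I₁ cos²(104° − 30°) = 0.75 I₀ · cos²(74°) = 0.05698 I₀.
I₃ = I₂ cos²(76° − 104°) = 0.05698 I₀ · cos²(28°) = 0.04442 I₀.
I₄ = I₃ cos²(96° − 76°) = 0.04442 I₀ · cos²(20°) = 0.03923 I₀.
So 22.4 W/m² = 0.03923 I₀, giving I₀ = 22.4/0.03923 = 571 W/m².

I₀ ≈ 571 W/m²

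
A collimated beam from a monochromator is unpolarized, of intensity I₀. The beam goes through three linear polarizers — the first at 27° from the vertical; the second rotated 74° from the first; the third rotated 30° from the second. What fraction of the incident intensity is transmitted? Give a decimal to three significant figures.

Unpolarized light through the first polarizer → I₁ = ½ I₀, now polarized at 27°.
I₂ = I₁ cos²(74°) = 0.5 · 0.07598 I₀ = 0.03799 I₀.
I₃ = I₂ cos²(30°) = 0.03799 · 0.75 I₀ = 0.02849 I₀.
Transmitted fraction = 0.02849.

≈ 0.0285 I₀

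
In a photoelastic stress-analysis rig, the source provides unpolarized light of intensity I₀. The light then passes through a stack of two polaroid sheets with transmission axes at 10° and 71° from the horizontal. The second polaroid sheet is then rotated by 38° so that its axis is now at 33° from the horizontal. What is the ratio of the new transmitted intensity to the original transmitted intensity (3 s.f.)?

Before rotation:
Unpolarized light through the first polarizer → I₁ = ½ I₀, now polarized at 10°.
I₂ = I₁ cos²(71° − 10°) = 0.5 I₀ · cos²(61°) = 0.1175 I₀.
After rotation:
Unpolarized light through the first polarizer → I₁ = ½ I₀, now polarized at 10°.
I₂ = I₁ cos²(33° − 10°) = 0.5 I₀ · cos²(23°) = 0.4237 I₀.
Ratio = 0.4237 / 0.1175 = 3.605.

I_new/I_old ≈ 3.61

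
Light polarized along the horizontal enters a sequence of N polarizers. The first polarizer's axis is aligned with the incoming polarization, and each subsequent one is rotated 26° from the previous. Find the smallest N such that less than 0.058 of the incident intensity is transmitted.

First polarizer is aligned with the polarization: full transmission.
Each further stage multiplies by cos²(26°) = 0.8078.
After N polarizers: T = 0.8078^(N−1). Require T < 0.058 ⇒ N−1 > ln(0.058)/ln(0.8078) = 13.34, so N−1 ≥ 14 and N = 15.
Check: N=15 gives T = 0.05041 < 0.058; N=14 gives T = 0.0624.

N = 15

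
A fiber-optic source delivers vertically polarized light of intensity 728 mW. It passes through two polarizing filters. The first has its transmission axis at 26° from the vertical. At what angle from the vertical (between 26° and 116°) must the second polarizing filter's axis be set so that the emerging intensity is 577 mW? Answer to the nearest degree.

θ ≈ 34°

I₁ = I₀ cos²(26° − 0°) = I₀ cos²(26°) = 0.8078 I₀.
Target fraction: 577 / 728 mW = 0.7926 of I₀.
Need I₂/I₀ = 0.7926, so cos²(θ − 26°) = 0.7926 / 0.8078 = 0.9811.
θ − 26° = arccos(√0.9811) = 7.9°, giving θ ≈ 26 + 7.9 = 33.9°.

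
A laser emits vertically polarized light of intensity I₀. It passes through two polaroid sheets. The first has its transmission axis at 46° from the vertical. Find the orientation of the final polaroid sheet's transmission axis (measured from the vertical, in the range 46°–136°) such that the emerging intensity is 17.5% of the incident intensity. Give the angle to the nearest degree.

θ ≈ 99°

I₁ = I₀ cos²(46° − 0°) = I₀ cos²(46°) = 0.4826 I₀.
Need I₂/I₀ = 0.175, so cos²(θ − 46°) = 0.175 / 0.4826 = 0.3627.
θ − 46° = arccos(√0.3627) = 53.0°, giving θ ≈ 46 + 53.0 = 99.0°.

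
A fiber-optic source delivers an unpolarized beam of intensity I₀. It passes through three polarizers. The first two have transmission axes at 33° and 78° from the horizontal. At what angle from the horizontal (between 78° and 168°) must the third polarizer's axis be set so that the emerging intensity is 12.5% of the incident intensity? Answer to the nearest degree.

θ ≈ 123°

Unpolarized light through the first polarizer → I₁ = ½ I₀, now polarized at 33°.
I₂ = I₁ cos²(78° − 33°) = 0.5 I₀ · cos²(45°) = 0.25 I₀.
Need I₃/I₀ = 0.125, so cos²(θ − 78°) = 0.125 / 0.25 = 0.5.
θ − 78° = arccos(√0.5) = 45.0°, giving θ ≈ 78 + 45.0 = 123.0°.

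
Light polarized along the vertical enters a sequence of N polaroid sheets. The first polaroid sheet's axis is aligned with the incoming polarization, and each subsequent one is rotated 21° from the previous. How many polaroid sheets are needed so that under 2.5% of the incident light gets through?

First polarizer is aligned with the polarization: full transmission.
Each further stage multiplies by cos²(21°) = 0.8716.
After N polarizers: T = 0.8716^(N−1). Require T < 0.025 ⇒ N−1 > ln(0.025)/ln(0.8716) = 26.84, so N−1 ≥ 27 and N = 28.
Check: N=28 gives T = 0.02445 < 0.025; N=27 gives T = 0.02805.

N = 28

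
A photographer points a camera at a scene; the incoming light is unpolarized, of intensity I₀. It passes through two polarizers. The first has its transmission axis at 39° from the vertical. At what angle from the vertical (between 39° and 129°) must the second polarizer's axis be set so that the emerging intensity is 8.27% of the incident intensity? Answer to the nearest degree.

θ ≈ 105°

Unpolarized light through the first polarizer → I₁ = ½ I₀, now polarized at 39°.
Need I₂/I₀ = 0.0827, so cos²(θ − 39°) = 0.0827 / 0.5 = 0.1654.
θ − 39° = arccos(√0.1654) = 66.0°, giving θ ≈ 39 + 66.0 = 105.0°.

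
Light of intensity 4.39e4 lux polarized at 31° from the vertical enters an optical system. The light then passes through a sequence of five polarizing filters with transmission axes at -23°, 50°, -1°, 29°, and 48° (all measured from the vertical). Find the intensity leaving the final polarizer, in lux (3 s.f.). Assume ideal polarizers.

By Malus's law, I₁ = 4.39e4 lux · cos²(54°) = 1.517e+04 lux.
I₂ = I₁ · cos²(73°) = 1.517e+04 · 0.08548 = 1297 lux.
I₃ = I₂ · cos²(51°) = 1297 · 0.396 = 513.5 lux.
I₄ = I₃ · cos²(30°) = 513.5 · 0.75 = 385.1 lux.
I₅ = I₄ · cos²(19°) = 385.1 · 0.894 = 344.3 lux.

I ≈ 344 lux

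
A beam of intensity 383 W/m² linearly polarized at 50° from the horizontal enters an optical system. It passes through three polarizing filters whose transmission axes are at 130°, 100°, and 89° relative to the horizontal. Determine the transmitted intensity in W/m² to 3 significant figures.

I₁ = 383 W/m² · cos²(80°) = 11.55 W/m².
I₂ = I₁ · cos²(30°) = 11.55 · 0.75 = 8.662 W/m².
I₃ = I₂ · cos²(11°) = 8.662 · 0.9636 = 8.346 W/m².

I ≈ 8.35 W/m²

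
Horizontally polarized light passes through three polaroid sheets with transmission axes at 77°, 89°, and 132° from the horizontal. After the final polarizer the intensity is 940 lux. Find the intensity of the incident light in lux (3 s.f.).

I₀ ≈ 3.63e4 lux

I₁ = I₀ cos²(77° − 0°) = I₀ cos²(77°) = 0.0506 I₀.
I₂ = I₁ cos²(89° − 77°) = 0.0506 I₀ · cos²(12°) = 0.04842 I₀.
I₃ = I₂ cos²(132° − 89°) = 0.04842 I₀ · cos²(43°) = 0.0259 I₀.
So 940 lux = 0.0259 I₀, giving I₀ = 940/0.0259 = 3.63e+04 lux.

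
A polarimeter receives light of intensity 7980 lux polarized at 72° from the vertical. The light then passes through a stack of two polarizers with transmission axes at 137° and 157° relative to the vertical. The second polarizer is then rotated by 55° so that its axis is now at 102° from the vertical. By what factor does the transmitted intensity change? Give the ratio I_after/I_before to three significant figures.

Before rotation:
I₁ = I₀ cos²(137° − 72°) = I₀ cos²(65°) = 0.1786 I₀.
I₂ = I₁ cos²(157° − 137°) = 0.1786 I₀ · cos²(20°) = 0.1577 I₀.
After rotation:
I₁ = I₀ cos²(137° − 72°) = I₀ cos²(65°) = 0.1786 I₀.
I₂ = I₁ cos²(102° − 137°) = 0.1786 I₀ · cos²(35°) = 0.1198 I₀.
Ratio = 0.1198 / 0.1577 = 0.7599.

I_new/I_old ≈ 0.760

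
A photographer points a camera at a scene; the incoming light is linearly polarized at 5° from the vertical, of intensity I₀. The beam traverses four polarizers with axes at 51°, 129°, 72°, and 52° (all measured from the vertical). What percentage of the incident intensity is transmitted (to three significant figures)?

≈ 0.546%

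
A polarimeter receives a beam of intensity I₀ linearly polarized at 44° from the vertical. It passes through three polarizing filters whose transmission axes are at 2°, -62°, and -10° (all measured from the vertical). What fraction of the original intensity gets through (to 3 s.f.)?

By Malus's law, I₁ = I₀ cos²(2° − 44°) = I₀ cos²(42°) = 0.5523 I₀.
I₂ = I₁ cos²(-62° − 2°) = 0.5523 I₀ · cos²(64°) = 0.1061 I₀.
I₃ = I₂ cos²(-10° + 62°) = 0.1061 I₀ · cos²(52°) = 0.04023 I₀.
Transmitted fraction = 0.04023.

≈ 0.0402 I₀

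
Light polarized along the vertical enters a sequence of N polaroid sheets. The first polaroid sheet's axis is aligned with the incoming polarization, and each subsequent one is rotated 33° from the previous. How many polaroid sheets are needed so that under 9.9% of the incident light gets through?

First polarizer is aligned with the polarization: full transmission.
Each further stage multiplies by cos²(33°) = 0.7034.
After N polarizers: T = 0.7034^(N−1). Require T < 0.099 ⇒ N−1 > ln(0.099)/ln(0.7034) = 6.57, so N−1 ≥ 7 and N = 8.
Check: N=8 gives T = 0.08517 < 0.099; N=7 gives T = 0.1211.

N = 8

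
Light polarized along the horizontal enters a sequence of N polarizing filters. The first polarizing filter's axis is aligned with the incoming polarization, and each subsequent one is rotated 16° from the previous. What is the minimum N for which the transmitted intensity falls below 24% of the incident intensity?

N = 20

First polarizer is aligned with the polarization: full transmission.
Each further stage multiplies by cos²(16°) = 0.924.
After N polarizers: T = 0.924^(N−1). Require T < 0.24 ⇒ N−1 > ln(0.24)/ln(0.924) = 18.06, so N−1 ≥ 19 and N = 20.
Check: N=20 gives T = 0.2228 < 0.24; N=19 gives T = 0.2412.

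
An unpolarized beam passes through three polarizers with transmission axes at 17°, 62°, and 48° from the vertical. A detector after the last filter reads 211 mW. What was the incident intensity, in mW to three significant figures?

Unpolarized light through the first polarizer → I₁ = ½ I₀, now polarized at 17°.
I₂ = I₁ cos²(62° − 17°) = 0.5 I₀ · cos²(45°) = 0.25 I₀.
I₃ = I₂ cos²(48° − 62°) = 0.25 I₀ · cos²(14°) = 0.2354 I₀.
So 211 mW = 0.2354 I₀, giving I₀ = 211/0.2354 = 896.5 mW.

I₀ ≈ 896 mW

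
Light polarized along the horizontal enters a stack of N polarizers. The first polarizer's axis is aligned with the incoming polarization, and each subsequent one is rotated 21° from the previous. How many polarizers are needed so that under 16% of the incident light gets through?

N = 15

First polarizer is aligned with the polarization: full transmission.
Each further stage multiplies by cos²(21°) = 0.8716.
After N polarizers: T = 0.8716^(N−1). Require T < 0.16 ⇒ N−1 > ln(0.16)/ln(0.8716) = 13.33, so N−1 ≥ 14 and N = 15.
Check: N=15 gives T = 0.146 < 0.16; N=14 gives T = 0.1675.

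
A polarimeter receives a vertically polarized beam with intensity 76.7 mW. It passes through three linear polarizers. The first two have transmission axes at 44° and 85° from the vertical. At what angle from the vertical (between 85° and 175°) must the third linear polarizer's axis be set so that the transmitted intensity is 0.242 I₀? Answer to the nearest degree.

θ ≈ 110°

I₁ = I₀ cos²(44° − 0°) = I₀ cos²(44°) = 0.5174 I₀.
I₂ = I₁ cos²(85° − 44°) = 0.5174 I₀ · cos²(41°) = 0.2947 I₀.
Need I₃/I₀ = 0.242, so cos²(θ − 85°) = 0.242 / 0.2947 = 0.8211.
θ − 85° = arccos(√0.8211) = 25.0°, giving θ ≈ 85 + 25.0 = 110.0°.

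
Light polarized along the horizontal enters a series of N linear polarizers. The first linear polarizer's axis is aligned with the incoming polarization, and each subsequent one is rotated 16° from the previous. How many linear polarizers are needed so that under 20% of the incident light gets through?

N = 22

First polarizer is aligned with the polarization: full transmission.
Each further stage multiplies by cos²(16°) = 0.924.
After N polarizers: T = 0.924^(N−1). Require T < 0.20 ⇒ N−1 > ln(0.20)/ln(0.924) = 20.37, so N−1 ≥ 21 and N = 22.
Check: N=22 gives T = 0.1903 < 0.20; N=21 gives T = 0.2059.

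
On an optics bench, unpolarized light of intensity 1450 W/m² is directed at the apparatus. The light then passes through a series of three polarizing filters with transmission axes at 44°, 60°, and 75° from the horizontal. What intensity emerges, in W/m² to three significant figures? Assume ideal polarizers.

I ≈ 625 W/m²

Unpolarized light through the first polarizer → I₁ = 1450 W/m²/2 = 725 W/m², polarized at 44°.
I₂ = I₁ · cos²(16°) = 725 · 0.924 = 669.9 W/m².
I₃ = I₂ · cos²(15°) = 669.9 · 0.933 = 625 W/m².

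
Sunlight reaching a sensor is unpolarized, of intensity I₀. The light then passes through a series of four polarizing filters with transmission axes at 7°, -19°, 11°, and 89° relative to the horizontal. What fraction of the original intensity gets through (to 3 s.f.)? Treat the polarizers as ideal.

Unpolarized light through the first polarizer → I₁ = ½ I₀, now polarized at 7°.
I₂ = I₁ cos²(-19° − 7°) = 0.5 I₀ · cos²(26°) = 0.4039 I₀.
I₃ = I₂ cos²(11° + 19°) = 0.4039 I₀ · cos²(30°) = 0.3029 I₀.
I₄ = I₃ cos²(89° − 11°) = 0.3029 I₀ · cos²(78°) = 0.0131 I₀.
Transmitted fraction = 0.0131.

≈ 0.0131 I₀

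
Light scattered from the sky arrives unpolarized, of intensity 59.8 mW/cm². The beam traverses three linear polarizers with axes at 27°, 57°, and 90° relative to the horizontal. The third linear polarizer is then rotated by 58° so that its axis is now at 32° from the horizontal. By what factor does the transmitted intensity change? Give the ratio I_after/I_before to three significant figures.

Before rotation:
Unpolarized light through the first polarizer → I₁ = ½ I₀, now polarized at 27°.
I₂ = I₁ cos²(57° − 27°) = 0.5 I₀ · cos²(30°) = 0.375 I₀.
I₃ = I₂ cos²(90° − 57°) = 0.375 I₀ · cos²(33°) = 0.2638 I₀.
After rotation:
Unpolarized light through the first polarizer → I₁ = ½ I₀, now polarized at 27°.
I₂ = I₁ cos²(57° − 27°) = 0.5 I₀ · cos²(30°) = 0.375 I₀.
I₃ = I₂ cos²(32° − 57°) = 0.375 I₀ · cos²(25°) = 0.308 I₀.
Ratio = 0.308 / 0.2638 = 1.168.

I_new/I_old ≈ 1.17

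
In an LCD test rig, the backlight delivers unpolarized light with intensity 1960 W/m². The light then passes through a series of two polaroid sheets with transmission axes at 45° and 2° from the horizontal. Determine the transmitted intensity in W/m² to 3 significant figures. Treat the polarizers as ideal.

I ≈ 524 W/m²

Unpolarized light through the first polarizer → I₁ = 1960 W/m²/2 = 980 W/m², polarized at 45°.
I₂ = I₁ · cos²(43°) = 980 · 0.5349 = 524.2 W/m².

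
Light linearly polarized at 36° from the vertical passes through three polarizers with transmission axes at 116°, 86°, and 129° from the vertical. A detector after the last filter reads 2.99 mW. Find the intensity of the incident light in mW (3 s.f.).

I₀ ≈ 247 mW

I₁ = I₀ cos²(116° − 36°) = I₀ cos²(80°) = 0.03015 I₀.
I₂ = I₁ cos²(86° − 116°) = 0.03015 I₀ · cos²(30°) = 0.02262 I₀.
I₃ = I₂ cos²(129° − 86°) = 0.02262 I₀ · cos²(43°) = 0.0121 I₀.
So 2.99 mW = 0.0121 I₀, giving I₀ = 2.99/0.0121 = 247.2 mW.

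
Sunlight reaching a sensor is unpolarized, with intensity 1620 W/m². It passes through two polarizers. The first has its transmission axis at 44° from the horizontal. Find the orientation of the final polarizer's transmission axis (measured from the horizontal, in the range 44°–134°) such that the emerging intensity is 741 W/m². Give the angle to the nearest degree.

θ ≈ 61°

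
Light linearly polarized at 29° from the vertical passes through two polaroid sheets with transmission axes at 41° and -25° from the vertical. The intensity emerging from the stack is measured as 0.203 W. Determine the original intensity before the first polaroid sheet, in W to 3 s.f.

By Malus's law, I₁ = I₀ cos²(41° − 29°) = I₀ cos²(12°) = 0.9568 I₀.
I₂ = I₁ cos²(-25° − 41°) = 0.9568 I₀ · cos²(66°) = 0.1583 I₀.
So 0.203 W = 0.1583 I₀, giving I₀ = 0.203/0.1583 = 1.283 W.

I₀ ≈ 1.28 W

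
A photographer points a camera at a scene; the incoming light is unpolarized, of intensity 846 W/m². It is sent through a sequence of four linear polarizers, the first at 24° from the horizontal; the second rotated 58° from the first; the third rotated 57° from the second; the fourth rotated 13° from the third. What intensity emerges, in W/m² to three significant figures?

I ≈ 33.5 W/m²

Unpolarized light through the first polarizer → I₁ = 846 W/m²/2 = 423 W/m², polarized at 24°.
I₂ = I₁ · cos²(58°) = 423 · 0.2808 = 118.8 W/m².
I₃ = I₂ · cos²(57°) = 118.8 · 0.2966 = 35.24 W/m².
I₄ = I₃ · cos²(13°) = 35.24 · 0.9494 = 33.45 W/m².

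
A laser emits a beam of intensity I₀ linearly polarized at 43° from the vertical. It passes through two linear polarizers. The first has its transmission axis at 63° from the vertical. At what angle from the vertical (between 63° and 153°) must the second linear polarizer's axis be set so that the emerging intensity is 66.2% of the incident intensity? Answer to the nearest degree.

By Malus's law, I₁ = I₀ cos²(63° − 43°) = I₀ cos²(20°) = 0.883 I₀.
Need I₂/I₀ = 0.662, so cos²(θ − 63°) = 0.662 / 0.883 = 0.7497.
θ − 63° = arccos(√0.7497) = 30.0°, giving θ ≈ 63 + 30.0 = 93.0°.

θ ≈ 93°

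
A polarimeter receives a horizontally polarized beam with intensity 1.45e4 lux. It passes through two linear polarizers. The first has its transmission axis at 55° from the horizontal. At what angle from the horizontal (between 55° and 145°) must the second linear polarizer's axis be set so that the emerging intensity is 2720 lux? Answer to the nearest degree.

θ ≈ 96°

I₁ = I₀ cos²(55° − 0°) = I₀ cos²(55°) = 0.329 I₀.
Target fraction: 2720 / 1.45e4 lux = 0.1876 of I₀.
Need I₂/I₀ = 0.1876, so cos²(θ − 55°) = 0.1876 / 0.329 = 0.5702.
θ − 55° = arccos(√0.5702) = 41.0°, giving θ ≈ 55 + 41.0 = 96.0°.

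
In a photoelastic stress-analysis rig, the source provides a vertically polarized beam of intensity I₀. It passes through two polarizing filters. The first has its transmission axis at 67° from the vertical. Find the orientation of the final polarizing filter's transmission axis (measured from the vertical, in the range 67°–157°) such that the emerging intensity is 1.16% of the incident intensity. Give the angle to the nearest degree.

I₁ = I₀ cos²(67° − 0°) = I₀ cos²(67°) = 0.1527 I₀.
Need I₂/I₀ = 0.0116, so cos²(θ − 67°) = 0.0116 / 0.1527 = 0.07598.
θ − 67° = arccos(√0.07598) = 74.0°, giving θ ≈ 67 + 74.0 = 141.0°.

θ ≈ 141°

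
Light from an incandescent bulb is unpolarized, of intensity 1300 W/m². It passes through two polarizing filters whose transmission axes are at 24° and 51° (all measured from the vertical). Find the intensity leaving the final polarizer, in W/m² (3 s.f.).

Unpolarized light through the first polarizer → I₁ = 1300 W/m²/2 = 650 W/m², polarized at 24°.
I₂ = I₁ · cos²(27°) = 650 · 0.7939 = 516 W/m².

I ≈ 516 W/m²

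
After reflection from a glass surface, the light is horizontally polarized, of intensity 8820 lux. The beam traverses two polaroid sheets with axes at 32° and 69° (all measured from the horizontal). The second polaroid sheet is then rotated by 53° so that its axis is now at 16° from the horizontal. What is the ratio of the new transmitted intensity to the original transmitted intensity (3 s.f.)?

I_new/I_old ≈ 1.45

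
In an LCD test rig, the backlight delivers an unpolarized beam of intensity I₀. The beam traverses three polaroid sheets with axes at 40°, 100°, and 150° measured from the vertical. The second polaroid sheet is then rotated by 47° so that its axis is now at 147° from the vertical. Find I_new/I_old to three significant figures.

Before rotation:
Unpolarized light through the first polarizer → I₁ = ½ I₀, now polarized at 40°.
I₂ = I₁ cos²(100° − 40°) = 0.5 I₀ · cos²(60°) = 0.125 I₀.
I₃ = I₂ cos²(150° − 100°) = 0.125 I₀ · cos²(50°) = 0.05165 I₀.
After rotation:
Unpolarized light through the first polarizer → I₁ = ½ I₀, now polarized at 40°.
Angle between axes 1 and 2: 73°. I₂ = 0.5 I₀ · cos²(73°) = 0.04274 I₀.
I₃ = I₂ cos²(150° − 147°) = 0.04274 I₀ · cos²(3°) = 0.04262 I₀.
Ratio = 0.04262 / 0.05165 = 0.8253.

I_new/I_old ≈ 0.825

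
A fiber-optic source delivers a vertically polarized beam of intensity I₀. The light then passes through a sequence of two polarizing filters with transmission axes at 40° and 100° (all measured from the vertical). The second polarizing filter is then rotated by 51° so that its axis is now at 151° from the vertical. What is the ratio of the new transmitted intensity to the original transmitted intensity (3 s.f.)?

Before rotation:
I₁ = I₀ cos²(40° − 0°) = I₀ cos²(40°) = 0.5868 I₀.
I₂ = I₁ cos²(100° − 40°) = 0.5868 I₀ · cos²(60°) = 0.1467 I₀.
After rotation:
I₁ = I₀ cos²(40° − 0°) = I₀ cos²(40°) = 0.5868 I₀.
Angle between axes 1 and 2: 69°. I₂ = 0.5868 I₀ · cos²(69°) = 0.07536 I₀.
Ratio = 0.07536 / 0.1467 = 0.5137.

I_new/I_old ≈ 0.514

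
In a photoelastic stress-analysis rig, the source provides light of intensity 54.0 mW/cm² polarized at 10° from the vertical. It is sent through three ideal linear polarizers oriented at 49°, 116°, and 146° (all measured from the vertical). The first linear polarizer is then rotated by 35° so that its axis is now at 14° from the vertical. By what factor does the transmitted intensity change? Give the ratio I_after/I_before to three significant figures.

I_new/I_old ≈ 0.467

Before rotation:
By Malus's law, I₁ = I₀ cos²(49° − 10°) = I₀ cos²(39°) = 0.604 I₀.
I₂ = I₁ cos²(116° − 49°) = 0.604 I₀ · cos²(67°) = 0.09221 I₀.
I₃ = I₂ cos²(146° − 116°) = 0.09221 I₀ · cos²(30°) = 0.06915 I₀.
After rotation:
I₁ = I₀ cos²(14° − 10°) = I₀ cos²(4°) = 0.9951 I₀.
Angle between axes 1 and 2: 78°. I₂ = 0.9951 I₀ · cos²(78°) = 0.04302 I₀.
I₃ = I₂ cos²(146° − 116°) = 0.04302 I₀ · cos²(30°) = 0.03226 I₀.
Ratio = 0.03226 / 0.06915 = 0.4665.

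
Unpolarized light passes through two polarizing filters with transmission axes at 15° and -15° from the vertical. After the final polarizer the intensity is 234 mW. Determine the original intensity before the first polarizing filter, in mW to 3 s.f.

Unpolarized light through the first polarizer → I₁ = ½ I₀, now polarized at 15°.
I₂ = I₁ cos²(-15° − 15°) = 0.5 I₀ · cos²(30°) = 0.375 I₀.
So 234 mW = 0.375 I₀, giving I₀ = 234/0.375 = 624 mW.

I₀ ≈ 624 mW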